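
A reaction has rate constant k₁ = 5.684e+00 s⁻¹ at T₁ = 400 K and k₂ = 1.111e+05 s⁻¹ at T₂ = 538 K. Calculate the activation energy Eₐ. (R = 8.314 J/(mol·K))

128.1 kJ/mol

Step 1: Use the two-temperature Arrhenius form: ln(k₂/k₁) = -Eₐ/R × (1/T₂ - 1/T₁)
Step 2: ln(k₂/k₁) = ln(1.111e+05/5.684e+00) = ln(19546.1) = 9.88053
Step 3: 1/T₂ - 1/T₁ = 1/538 - 1/400 = -6.412639e-04 K⁻¹
Step 4: Eₐ = -R × ln(k₂/k₁) / (1/T₂ - 1/T₁) = -8.314 × 9.88053 / -6.412639e-04
Step 5: Eₐ = 1.2810e+05 J/mol = 128.1 kJ/mol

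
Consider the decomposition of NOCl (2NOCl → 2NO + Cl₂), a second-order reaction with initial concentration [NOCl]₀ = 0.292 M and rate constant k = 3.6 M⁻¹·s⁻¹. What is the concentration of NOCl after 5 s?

0.04668 M

Step 1: For a second-order reaction: 1/[NOCl] = 1/[NOCl]₀ + kt
Step 2: 1/[NOCl] = 1/0.292 + 3.6 × 5
Step 3: 1/[NOCl] = 3.425 + 18 = 21.42
Step 4: [NOCl] = 1/21.42 = 0.04668 M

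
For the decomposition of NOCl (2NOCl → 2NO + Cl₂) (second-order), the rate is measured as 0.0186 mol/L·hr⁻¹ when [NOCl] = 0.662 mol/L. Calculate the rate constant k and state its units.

0.04244 (mol/L)⁻¹·hr⁻¹

Step 1: rate = k[NOCl]^2, so k = rate / [NOCl]^2.
Step 2: k = 0.0186 / (0.662)^2 = 0.0186 / 0.4382.
Step 3: k = 0.04244 (mol/L)⁻¹·hr⁻¹.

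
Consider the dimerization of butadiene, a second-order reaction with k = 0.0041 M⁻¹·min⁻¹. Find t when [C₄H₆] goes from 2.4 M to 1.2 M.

101.6 min

Step 1: For second-order: t = (1/[C₄H₆] - 1/[C₄H₆]₀)/k
Step 2: t = (1/1.2 - 1/2.4)/0.0041
Step 3: t = (0.8333 - 0.4167)/0.0041
Step 4: t = 0.4167/0.0041 = 101.6 min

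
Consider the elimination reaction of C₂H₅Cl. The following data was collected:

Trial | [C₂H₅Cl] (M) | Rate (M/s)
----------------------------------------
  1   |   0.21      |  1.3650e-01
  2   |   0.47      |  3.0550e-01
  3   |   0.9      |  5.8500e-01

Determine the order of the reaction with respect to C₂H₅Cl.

first order (1)

Step 1: Compare trials to find order n where rate₂/rate₁ = ([C₂H₅Cl]₂/[C₂H₅Cl]₁)^n
Step 2: rate₂/rate₁ = 3.0550e-01/1.3650e-01 = 2.238
Step 3: [C₂H₅Cl]₂/[C₂H₅Cl]₁ = 0.47/0.21 = 2.238
Step 4: n = ln(2.238)/ln(2.238) = 1.00 ≈ 1
Step 5: The reaction is first order in C₂H₅Cl.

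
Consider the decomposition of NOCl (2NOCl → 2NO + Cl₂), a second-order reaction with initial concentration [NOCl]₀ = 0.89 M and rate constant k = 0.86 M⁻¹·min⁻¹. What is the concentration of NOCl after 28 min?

0.03968 M

Step 1: For a second-order reaction: 1/[NOCl] = 1/[NOCl]₀ + kt
Step 2: 1/[NOCl] = 1/0.89 + 0.86 × 28
Step 3: 1/[NOCl] = 1.124 + 24.08 = 25.2
Step 4: [NOCl] = 1/25.2 = 0.03968 M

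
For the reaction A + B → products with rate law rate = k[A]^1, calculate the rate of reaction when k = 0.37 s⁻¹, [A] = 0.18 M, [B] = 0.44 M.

0.0666 M/s

Step 1: The rate law is rate = k[A]^1
Step 2: Note that the rate does not depend on [B] (zero order in B).
Step 3: rate = 0.37 × (0.18)^1 = 0.0666 M/s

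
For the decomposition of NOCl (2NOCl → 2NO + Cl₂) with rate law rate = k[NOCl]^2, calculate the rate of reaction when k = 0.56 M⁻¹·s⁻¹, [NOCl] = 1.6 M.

1.434 M/s

Step 1: Identify the rate law: rate = k[NOCl]^2
Step 2: Substitute values: rate = 0.56 × (1.6)^2
Step 3: Calculate: rate = 0.56 × 2.56 = 1.4336 M/s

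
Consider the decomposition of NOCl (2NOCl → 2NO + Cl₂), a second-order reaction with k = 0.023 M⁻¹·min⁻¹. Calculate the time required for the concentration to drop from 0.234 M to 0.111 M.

205.9 min

Step 1: For second-order: t = (1/[NOCl] - 1/[NOCl]₀)/k
Step 2: t = (1/0.111 - 1/0.234)/0.023
Step 3: t = (9.009 - 4.274)/0.023
Step 4: t = 4.736/0.023 = 205.9 min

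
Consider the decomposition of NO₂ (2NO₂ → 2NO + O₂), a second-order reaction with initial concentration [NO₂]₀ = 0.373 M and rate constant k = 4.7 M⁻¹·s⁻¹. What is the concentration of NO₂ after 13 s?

0.01568 M

Step 1: For a second-order reaction: 1/[NO₂] = 1/[NO₂]₀ + kt
Step 2: 1/[NO₂] = 1/0.373 + 4.7 × 13
Step 3: 1/[NO₂] = 2.681 + 61.1 = 63.78
Step 4: [NO₂] = 1/63.78 = 0.01568 M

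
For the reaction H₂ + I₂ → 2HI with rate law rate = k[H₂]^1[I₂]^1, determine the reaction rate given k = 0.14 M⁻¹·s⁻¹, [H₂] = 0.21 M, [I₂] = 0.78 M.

0.02293 M/s

Step 1: The rate law is rate = k[H₂]^1[I₂]^1
Step 2: Substitute: rate = 0.14 × (0.21)^1 × (0.78)^1
Step 3: rate = 0.14 × 0.21 × 0.78 = 0.022932 M/s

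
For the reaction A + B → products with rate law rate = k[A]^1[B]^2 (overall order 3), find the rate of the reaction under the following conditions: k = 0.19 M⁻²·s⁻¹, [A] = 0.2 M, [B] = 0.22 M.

0.001839 M/s

Step 1: The rate law is rate = k[A]^1[B]^2, overall order = 1+2 = 3
Step 2: Substitute values: rate = 0.19 × (0.2)^1 × (0.22)^2
Step 3: rate = 0.19 × 0.2 × 0.0484 = 0.0018392 M/s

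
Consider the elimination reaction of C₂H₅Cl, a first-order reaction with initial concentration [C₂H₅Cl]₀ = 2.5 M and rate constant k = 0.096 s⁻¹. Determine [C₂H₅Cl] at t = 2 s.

2.063 M

Step 1: For a first-order reaction: [C₂H₅Cl] = [C₂H₅Cl]₀ × e^(-kt)
Step 2: [C₂H₅Cl] = 2.5 × e^(-0.096 × 2)
Step 3: [C₂H₅Cl] = 2.5 × e^(-0.192)
Step 4: [C₂H₅Cl] = 2.5 × 0.825307 = 2.063 M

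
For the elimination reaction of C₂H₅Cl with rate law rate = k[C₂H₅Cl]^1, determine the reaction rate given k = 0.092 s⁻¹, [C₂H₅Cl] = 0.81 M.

0.07452 M/s

Step 1: Identify the rate law: rate = k[C₂H₅Cl]^1
Step 2: Substitute values: rate = 0.092 × (0.81)^1
Step 3: Calculate: rate = 0.092 × 0.81 = 0.07452 M/s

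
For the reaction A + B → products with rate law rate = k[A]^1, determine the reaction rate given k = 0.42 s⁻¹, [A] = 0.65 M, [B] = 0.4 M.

0.273 M/s

Step 1: The rate law is rate = k[A]^1
Step 2: Note that the rate does not depend on [B] (zero order in B).
Step 3: rate = 0.42 × (0.65)^1 = 0.273 M/s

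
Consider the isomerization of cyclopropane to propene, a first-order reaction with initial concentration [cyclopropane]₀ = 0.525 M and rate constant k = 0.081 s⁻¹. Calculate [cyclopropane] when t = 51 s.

0.008435 M

Step 1: For a first-order reaction: [cyclopropane] = [cyclopropane]₀ × e^(-kt)
Step 2: [cyclopropane] = 0.525 × e^(-0.081 × 51)
Step 3: [cyclopropane] = 0.525 × e^(-4.131)
Step 4: [cyclopropane] = 0.525 × 0.0160668 = 0.008435 M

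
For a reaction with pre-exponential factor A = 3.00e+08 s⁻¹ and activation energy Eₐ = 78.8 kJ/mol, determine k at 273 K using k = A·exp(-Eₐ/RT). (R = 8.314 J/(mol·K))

2.51e-07 s⁻¹

Step 1: Use the Arrhenius equation: k = A × exp(-Eₐ/RT)
Step 2: Convert Eₐ to J/mol: 78.8 kJ/mol = 78800 J/mol
Step 3: Calculate the exponent: -Eₐ/(RT) = -78800/(8.314 × 273) = -34.71791
Step 4: k = 3.00e+08 × exp(-34.71791)
Step 5: k = 3.00e+08 × 8.35994e-16 = 2.5080e-07 s⁻¹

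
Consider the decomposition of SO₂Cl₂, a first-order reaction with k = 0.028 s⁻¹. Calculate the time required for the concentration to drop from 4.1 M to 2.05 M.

24.76 s

Step 1: For first-order: t = ln([SO₂Cl₂]₀/[SO₂Cl₂])/k
Step 2: t = ln(4.1/2.05)/0.028
Step 3: t = ln(2)/0.028
Step 4: t = 0.6931/0.028 = 24.76 s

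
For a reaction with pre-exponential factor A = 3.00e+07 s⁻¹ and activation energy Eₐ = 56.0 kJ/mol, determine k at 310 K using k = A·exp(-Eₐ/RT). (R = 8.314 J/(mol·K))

1.10e-02 s⁻¹

Step 1: Use the Arrhenius equation: k = A × exp(-Eₐ/RT)
Step 2: Convert Eₐ to J/mol: 56.0 kJ/mol = 56000 J/mol
Step 3: Calculate the exponent: -Eₐ/(RT) = -56000/(8.314 × 310) = -21.72783
Step 4: k = 3.00e+07 × exp(-21.72783)
Step 5: k = 3.00e+07 × 3.66204e-10 = 1.0986e-02 s⁻¹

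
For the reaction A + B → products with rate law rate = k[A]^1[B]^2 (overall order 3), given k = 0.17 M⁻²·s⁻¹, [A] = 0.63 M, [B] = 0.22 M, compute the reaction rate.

0.005184 M/s

Step 1: The rate law is rate = k[A]^1[B]^2, overall order = 1+2 = 3
Step 2: Substitute values: rate = 0.17 × (0.63)^1 × (0.22)^2
Step 3: rate = 0.17 × 0.63 × 0.0484 = 0.00518364 M/s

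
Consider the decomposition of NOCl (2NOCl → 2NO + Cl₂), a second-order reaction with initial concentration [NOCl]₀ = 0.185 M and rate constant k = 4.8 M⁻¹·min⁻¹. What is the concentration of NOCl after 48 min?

0.004241 M

Step 1: For a second-order reaction: 1/[NOCl] = 1/[NOCl]₀ + kt
Step 2: 1/[NOCl] = 1/0.185 + 4.8 × 48
Step 3: 1/[NOCl] = 5.405 + 230.4 = 235.8
Step 4: [NOCl] = 1/235.8 = 0.004241 M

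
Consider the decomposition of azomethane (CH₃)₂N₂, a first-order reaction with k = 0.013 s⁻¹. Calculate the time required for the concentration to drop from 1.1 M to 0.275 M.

106.6 s

Step 1: For first-order: t = ln([azomethane]₀/[azomethane])/k
Step 2: t = ln(1.1/0.275)/0.013
Step 3: t = ln(4)/0.013
Step 4: t = 1.386/0.013 = 106.6 s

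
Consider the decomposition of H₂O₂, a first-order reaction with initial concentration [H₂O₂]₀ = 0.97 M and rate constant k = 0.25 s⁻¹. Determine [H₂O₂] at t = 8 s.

0.1313 M

Step 1: For a first-order reaction: [H₂O₂] = [H₂O₂]₀ × e^(-kt)
Step 2: [H₂O₂] = 0.97 × e^(-0.25 × 8)
Step 3: [H₂O₂] = 0.97 × e^(-2)
Step 4: [H₂O₂] = 0.97 × 0.135335 = 0.1313 M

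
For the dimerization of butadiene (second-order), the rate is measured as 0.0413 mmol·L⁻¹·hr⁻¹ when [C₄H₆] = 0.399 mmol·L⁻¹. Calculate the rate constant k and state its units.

0.2594 (mmol·L⁻¹)⁻¹·hr⁻¹

Step 1: rate = k[C₄H₆]^2, so k = rate / [C₄H₆]^2.
Step 2: k = 0.0413 / (0.399)^2 = 0.0413 / 0.1592.
Step 3: k = 0.2594 (mmol·L⁻¹)⁻¹·hr⁻¹.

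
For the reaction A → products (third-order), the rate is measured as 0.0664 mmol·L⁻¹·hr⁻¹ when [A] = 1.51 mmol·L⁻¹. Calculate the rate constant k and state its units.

0.01929 (mmol·L⁻¹)⁻²·hr⁻¹

Step 1: rate = k[A]^3, so k = rate / [A]^3.
Step 2: k = 0.0664 / (1.51)^3 = 0.0664 / 3.443.
Step 3: k = 0.01929 (mmol·L⁻¹)⁻²·hr⁻¹.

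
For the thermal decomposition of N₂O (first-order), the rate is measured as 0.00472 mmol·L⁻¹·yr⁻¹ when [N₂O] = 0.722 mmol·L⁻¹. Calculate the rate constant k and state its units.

0.006537 yr⁻¹

Step 1: rate = k[N₂O]^1, so k = rate / [N₂O]^1.
Step 2: k = 0.00472 / (0.722)^1 = 0.00472 / 0.722.
Step 3: k = 0.006537 yr⁻¹.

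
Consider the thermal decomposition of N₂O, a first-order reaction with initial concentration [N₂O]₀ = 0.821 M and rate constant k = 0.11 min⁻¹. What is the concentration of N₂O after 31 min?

0.02713 M

Step 1: For a first-order reaction: [N₂O] = [N₂O]₀ × e^(-kt)
Step 2: [N₂O] = 0.821 × e^(-0.11 × 31)
Step 3: [N₂O] = 0.821 × e^(-3.41)
Step 4: [N₂O] = 0.821 × 0.0330412 = 0.02713 M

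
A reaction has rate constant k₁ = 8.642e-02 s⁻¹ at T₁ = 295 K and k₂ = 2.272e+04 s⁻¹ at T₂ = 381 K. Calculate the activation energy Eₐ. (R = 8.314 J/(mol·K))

135.6 kJ/mol

Step 1: Use the two-temperature Arrhenius form: ln(k₂/k₁) = -Eₐ/R × (1/T₂ - 1/T₁)
Step 2: ln(k₂/k₁) = ln(2.272e+04/8.642e-02) = ln(262902) = 12.4795
Step 3: 1/T₂ - 1/T₁ = 1/381 - 1/295 = -7.651586e-04 K⁻¹
Step 4: Eₐ = -R × ln(k₂/k₁) / (1/T₂ - 1/T₁) = -8.314 × 12.4795 / -7.651586e-04
Step 5: Eₐ = 1.3560e+05 J/mol = 135.6 kJ/mol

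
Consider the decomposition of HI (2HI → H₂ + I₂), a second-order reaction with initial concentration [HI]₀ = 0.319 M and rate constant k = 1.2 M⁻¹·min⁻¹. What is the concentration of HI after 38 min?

0.02052 M

Step 1: For a second-order reaction: 1/[HI] = 1/[HI]₀ + kt
Step 2: 1/[HI] = 1/0.319 + 1.2 × 38
Step 3: 1/[HI] = 3.135 + 45.6 = 48.73
Step 4: [HI] = 1/48.73 = 0.02052 M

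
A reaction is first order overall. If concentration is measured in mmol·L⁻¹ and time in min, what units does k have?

min⁻¹

Step 1: For overall order n, rate = k × (concentration)^n.
Step 2: Rate has units mmol·L⁻¹·min⁻¹; concentration term has units (mmol·L⁻¹)^1.
Step 3: k = rate / (concentration)^n, so units of k = (mmol·L⁻¹)^(1-1)·min⁻¹ = min⁻¹.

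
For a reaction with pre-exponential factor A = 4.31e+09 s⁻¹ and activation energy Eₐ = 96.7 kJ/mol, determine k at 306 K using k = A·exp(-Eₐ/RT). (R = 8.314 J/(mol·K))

1.34e-07 s⁻¹

Step 1: Use the Arrhenius equation: k = A × exp(-Eₐ/RT)
Step 2: Convert Eₐ to J/mol: 96.7 kJ/mol = 96700 J/mol
Step 3: Calculate the exponent: -Eₐ/(RT) = -96700/(8.314 × 306) = -38.00975
Step 4: k = 4.31e+09 × exp(-38.00975)
Step 5: k = 4.31e+09 × 3.10867e-17 = 1.3398e-07 s⁻¹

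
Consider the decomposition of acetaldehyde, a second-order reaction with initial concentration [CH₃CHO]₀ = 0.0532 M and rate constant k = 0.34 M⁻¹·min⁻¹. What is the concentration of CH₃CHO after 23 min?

0.03757 M

Step 1: For a second-order reaction: 1/[CH₃CHO] = 1/[CH₃CHO]₀ + kt
Step 2: 1/[CH₃CHO] = 1/0.0532 + 0.34 × 23
Step 3: 1/[CH₃CHO] = 18.8 + 7.82 = 26.62
Step 4: [CH₃CHO] = 1/26.62 = 0.03757 M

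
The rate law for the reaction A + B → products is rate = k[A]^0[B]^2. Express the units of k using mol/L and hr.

(mol/L)⁻¹·hr⁻¹

Step 1: Overall order = 0 + 2 = 2.
Step 2: rate has units mol/L·hr⁻¹; [A]^0[B]^2 has units (mol/L)^2.
Step 3: k = rate/([A]^0[B]^2), so units of k = (mol/L)^(1-2)·hr⁻¹ = (mol/L)⁻¹·hr⁻¹.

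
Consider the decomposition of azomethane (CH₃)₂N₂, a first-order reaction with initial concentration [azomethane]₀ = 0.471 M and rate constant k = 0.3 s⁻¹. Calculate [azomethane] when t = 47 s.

3.544e-07 M

Step 1: For a first-order reaction: [azomethane] = [azomethane]₀ × e^(-kt)
Step 2: [azomethane] = 0.471 × e^(-0.3 × 47)
Step 3: [azomethane] = 0.471 × e^(-14.1)
Step 4: [azomethane] = 0.471 × 7.52398e-07 = 3.544e-07 M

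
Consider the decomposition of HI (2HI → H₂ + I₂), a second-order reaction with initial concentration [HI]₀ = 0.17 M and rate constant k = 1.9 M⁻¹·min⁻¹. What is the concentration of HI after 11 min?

0.03734 M

Step 1: For a second-order reaction: 1/[HI] = 1/[HI]₀ + kt
Step 2: 1/[HI] = 1/0.17 + 1.9 × 11
Step 3: 1/[HI] = 5.882 + 20.9 = 26.78
Step 4: [HI] = 1/26.78 = 0.03734 M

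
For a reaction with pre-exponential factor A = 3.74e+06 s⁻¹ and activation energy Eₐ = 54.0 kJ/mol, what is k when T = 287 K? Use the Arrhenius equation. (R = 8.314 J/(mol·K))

5.55e-04 s⁻¹

Step 1: Use the Arrhenius equation: k = A × exp(-Eₐ/RT)
Step 2: Convert Eₐ to J/mol: 54.0 kJ/mol = 54000 J/mol
Step 3: Calculate the exponent: -Eₐ/(RT) = -54000/(8.314 × 287) = -22.63090
Step 4: k = 3.74e+06 × exp(-22.63090)
Step 5: k = 3.74e+06 × 1.48431e-10 = 5.5513e-04 s⁻¹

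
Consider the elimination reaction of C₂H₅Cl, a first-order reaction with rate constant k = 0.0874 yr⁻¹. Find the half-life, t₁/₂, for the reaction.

7.931 yr

Step 1: For a first-order reaction, t₁/₂ = ln(2)/k
Step 2: t₁/₂ = ln(2)/0.0874
Step 3: t₁/₂ = 0.6931/0.0874 = 7.931 yr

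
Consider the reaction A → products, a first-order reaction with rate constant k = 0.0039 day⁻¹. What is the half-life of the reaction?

177.7 day

Step 1: For a first-order reaction, t₁/₂ = ln(2)/k
Step 2: t₁/₂ = ln(2)/0.0039
Step 3: t₁/₂ = 0.6931/0.0039 = 177.7 day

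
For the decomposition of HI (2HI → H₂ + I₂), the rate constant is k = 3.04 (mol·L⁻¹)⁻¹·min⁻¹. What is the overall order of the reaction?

second order (2)

Step 1: The units of k for an nth-order reaction are (concentration)^(1-n)·(time)⁻¹.
Step 2: Here k has units (mol·L⁻¹)⁻¹·min⁻¹, so the concentration exponent is -1.
Step 3: 1 - n = -1 ⇒ n = 2. The reaction is second order.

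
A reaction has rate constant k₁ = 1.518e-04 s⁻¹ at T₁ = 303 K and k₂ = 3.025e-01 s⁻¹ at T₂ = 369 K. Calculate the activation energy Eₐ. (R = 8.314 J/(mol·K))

107.0 kJ/mol

Step 1: Use the two-temperature Arrhenius form: ln(k₂/k₁) = -Eₐ/R × (1/T₂ - 1/T₁)
Step 2: ln(k₂/k₁) = ln(3.025e-01/1.518e-04) = ln(1992.75) = 7.59727
Step 3: 1/T₂ - 1/T₁ = 1/369 - 1/303 = -5.903029e-04 K⁻¹
Step 4: Eₐ = -R × ln(k₂/k₁) / (1/T₂ - 1/T₁) = -8.314 × 7.59727 / -5.903029e-04
Step 5: Eₐ = 1.0700e+05 J/mol = 107.0 kJ/mol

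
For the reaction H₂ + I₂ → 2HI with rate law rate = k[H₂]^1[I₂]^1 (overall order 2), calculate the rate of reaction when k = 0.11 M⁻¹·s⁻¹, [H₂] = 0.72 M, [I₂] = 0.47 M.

0.03722 M/s

Step 1: The rate law is rate = k[H₂]^1[I₂]^1, overall order = 1+1 = 2
Step 2: Substitute values: rate = 0.11 × (0.72)^1 × (0.47)^1
Step 3: rate = 0.11 × 0.72 × 0.47 = 0.037224 M/s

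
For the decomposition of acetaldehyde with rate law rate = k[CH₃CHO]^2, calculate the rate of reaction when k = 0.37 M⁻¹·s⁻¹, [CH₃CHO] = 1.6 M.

0.9472 M/s

Step 1: Identify the rate law: rate = k[CH₃CHO]^2
Step 2: Substitute values: rate = 0.37 × (1.6)^2
Step 3: Calculate: rate = 0.37 × 2.56 = 0.9472 M/s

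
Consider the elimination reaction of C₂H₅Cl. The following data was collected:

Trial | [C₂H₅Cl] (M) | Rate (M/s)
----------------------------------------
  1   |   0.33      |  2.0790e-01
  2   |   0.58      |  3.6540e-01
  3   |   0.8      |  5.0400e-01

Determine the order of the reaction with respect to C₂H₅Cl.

first order (1)

Step 1: Compare trials to find order n where rate₂/rate₁ = ([C₂H₅Cl]₂/[C₂H₅Cl]₁)^n
Step 2: rate₂/rate₁ = 3.6540e-01/2.0790e-01 = 1.758
Step 3: [C₂H₅Cl]₂/[C₂H₅Cl]₁ = 0.58/0.33 = 1.758
Step 4: n = ln(1.758)/ln(1.758) = 1.00 ≈ 1
Step 5: The reaction is first order in C₂H₅Cl.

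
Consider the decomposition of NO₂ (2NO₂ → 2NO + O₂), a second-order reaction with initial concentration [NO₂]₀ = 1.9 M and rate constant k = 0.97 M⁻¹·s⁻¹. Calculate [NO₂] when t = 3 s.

0.291 M

Step 1: For a second-order reaction: 1/[NO₂] = 1/[NO₂]₀ + kt
Step 2: 1/[NO₂] = 1/1.9 + 0.97 × 3
Step 3: 1/[NO₂] = 0.5263 + 2.91 = 3.436
Step 4: [NO₂] = 1/3.436 = 0.291 M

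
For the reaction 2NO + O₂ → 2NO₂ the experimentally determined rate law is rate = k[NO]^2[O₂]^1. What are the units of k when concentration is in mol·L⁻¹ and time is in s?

(mol·L⁻¹)⁻²·s⁻¹

Step 1: Overall order = 2 + 1 = 3.
Step 2: rate has units mol·L⁻¹·s⁻¹; [NO]^2[O₂]^1 has units (mol·L⁻¹)^3.
Step 3: k = rate/([NO]^2[O₂]^1), so units of k = (mol·L⁻¹)^(1-3)·s⁻¹ = (mol·L⁻¹)⁻²·s⁻¹.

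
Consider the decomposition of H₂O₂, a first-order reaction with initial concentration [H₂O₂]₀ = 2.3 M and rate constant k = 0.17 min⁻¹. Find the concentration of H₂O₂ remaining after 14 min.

0.2129 M

Step 1: For a first-order reaction: [H₂O₂] = [H₂O₂]₀ × e^(-kt)
Step 2: [H₂O₂] = 2.3 × e^(-0.17 × 14)
Step 3: [H₂O₂] = 2.3 × e^(-2.38)
Step 4: [H₂O₂] = 2.3 × 0.0925506 = 0.2129 M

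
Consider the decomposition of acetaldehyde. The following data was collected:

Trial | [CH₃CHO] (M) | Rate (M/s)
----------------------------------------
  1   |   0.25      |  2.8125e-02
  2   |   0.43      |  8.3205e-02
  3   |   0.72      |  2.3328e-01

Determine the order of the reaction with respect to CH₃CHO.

second order (2)

Step 1: Compare trials to find order n where rate₂/rate₁ = ([CH₃CHO]₂/[CH₃CHO]₁)^n
Step 2: rate₂/rate₁ = 8.3205e-02/2.8125e-02 = 2.958
Step 3: [CH₃CHO]₂/[CH₃CHO]₁ = 0.43/0.25 = 1.72
Step 4: n = ln(2.958)/ln(1.72) = 2.00 ≈ 2
Step 5: The reaction is second order in CH₃CHO.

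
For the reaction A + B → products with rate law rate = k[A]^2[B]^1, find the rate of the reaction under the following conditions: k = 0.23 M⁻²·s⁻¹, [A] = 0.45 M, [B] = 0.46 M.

0.02142 M/s

Step 1: The rate law is rate = k[A]^2[B]^1
Step 2: Substitute: rate = 0.23 × (0.45)^2 × (0.46)^1
Step 3: rate = 0.23 × 0.2025 × 0.46 = 0.0214245 M/s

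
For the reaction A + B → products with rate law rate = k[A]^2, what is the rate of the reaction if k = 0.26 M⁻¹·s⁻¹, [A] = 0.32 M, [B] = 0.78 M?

0.02662 M/s

Step 1: The rate law is rate = k[A]^2
Step 2: Note that the rate does not depend on [B] (zero order in B).
Step 3: rate = 0.26 × (0.32)^2 = 0.026624 M/s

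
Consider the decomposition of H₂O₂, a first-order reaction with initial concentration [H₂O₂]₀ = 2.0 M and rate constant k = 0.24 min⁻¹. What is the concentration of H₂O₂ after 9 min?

0.2307 M

Step 1: For a first-order reaction: [H₂O₂] = [H₂O₂]₀ × e^(-kt)
Step 2: [H₂O₂] = 2.0 × e^(-0.24 × 9)
Step 3: [H₂O₂] = 2.0 × e^(-2.16)
Step 4: [H₂O₂] = 2.0 × 0.115325 = 0.2307 M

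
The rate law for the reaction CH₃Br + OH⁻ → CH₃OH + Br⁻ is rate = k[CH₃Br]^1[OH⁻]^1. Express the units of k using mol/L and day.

(mol/L)⁻¹·day⁻¹

Step 1: Overall order = 1 + 1 = 2.
Step 2: rate has units mol/L·day⁻¹; [CH₃Br]^1[OH⁻]^1 has units (mol/L)^2.
Step 3: k = rate/([CH₃Br]^1[OH⁻]^1), so units of k = (mol/L)^(1-2)·day⁻¹ = (mol/L)⁻¹·day⁻¹.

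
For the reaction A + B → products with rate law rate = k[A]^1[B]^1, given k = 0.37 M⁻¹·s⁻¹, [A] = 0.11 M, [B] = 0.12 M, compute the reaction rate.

0.004884 M/s

Step 1: The rate law is rate = k[A]^1[B]^1
Step 2: Substitute: rate = 0.37 × (0.11)^1 × (0.12)^1
Step 3: rate = 0.37 × 0.11 × 0.12 = 0.004884 M/s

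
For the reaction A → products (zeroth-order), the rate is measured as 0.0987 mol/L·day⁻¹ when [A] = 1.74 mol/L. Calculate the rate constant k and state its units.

0.0987 mol/L·day⁻¹

Step 1: For a zeroth-order reaction, rate = k (independent of concentration).
Step 2: k = rate = 0.0987 mol/L·day⁻¹.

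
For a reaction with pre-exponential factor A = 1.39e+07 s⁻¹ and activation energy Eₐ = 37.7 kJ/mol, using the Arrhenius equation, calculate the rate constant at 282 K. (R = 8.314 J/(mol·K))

1.44e+00 s⁻¹

Step 1: Use the Arrhenius equation: k = A × exp(-Eₐ/RT)
Step 2: Convert Eₐ to J/mol: 37.7 kJ/mol = 37700 J/mol
Step 3: Calculate the exponent: -Eₐ/(RT) = -37700/(8.314 × 282) = -16.07986
Step 4: k = 1.39e+07 × exp(-16.07986)
Step 5: k = 1.39e+07 × 1.03898e-07 = 1.4442e+00 s⁻¹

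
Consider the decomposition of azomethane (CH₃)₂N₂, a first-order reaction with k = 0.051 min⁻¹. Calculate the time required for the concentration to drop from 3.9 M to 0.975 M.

27.18 min

Step 1: For first-order: t = ln([azomethane]₀/[azomethane])/k
Step 2: t = ln(3.9/0.975)/0.051
Step 3: t = ln(4)/0.051
Step 4: t = 1.386/0.051 = 27.18 min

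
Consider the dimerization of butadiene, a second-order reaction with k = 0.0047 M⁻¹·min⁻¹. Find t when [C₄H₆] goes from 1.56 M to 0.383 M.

419.1 min

Step 1: For second-order: t = (1/[C₄H₆] - 1/[C₄H₆]₀)/k
Step 2: t = (1/0.383 - 1/1.56)/0.0047
Step 3: t = (2.611 - 0.641)/0.0047
Step 4: t = 1.97/0.0047 = 419.1 min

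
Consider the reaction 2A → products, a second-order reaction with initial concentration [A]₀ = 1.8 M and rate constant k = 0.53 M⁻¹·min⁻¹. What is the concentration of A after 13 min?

0.1343 M

Step 1: For a second-order reaction: 1/[A] = 1/[A]₀ + kt
Step 2: 1/[A] = 1/1.8 + 0.53 × 13
Step 3: 1/[A] = 0.5556 + 6.89 = 7.446
Step 4: [A] = 1/7.446 = 0.1343 M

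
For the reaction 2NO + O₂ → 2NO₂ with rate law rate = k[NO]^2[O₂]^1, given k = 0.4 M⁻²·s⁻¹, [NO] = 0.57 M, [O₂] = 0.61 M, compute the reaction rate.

0.07928 M/s

Step 1: The rate law is rate = k[NO]^2[O₂]^1
Step 2: Substitute: rate = 0.4 × (0.57)^2 × (0.61)^1
Step 3: rate = 0.4 × 0.3249 × 0.61 = 0.0792756 M/s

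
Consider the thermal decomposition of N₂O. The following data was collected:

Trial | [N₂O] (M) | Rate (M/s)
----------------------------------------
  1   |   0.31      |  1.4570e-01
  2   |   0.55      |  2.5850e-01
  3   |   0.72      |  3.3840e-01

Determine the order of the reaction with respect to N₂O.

first order (1)

Step 1: Compare trials to find order n where rate₂/rate₁ = ([N₂O]₂/[N₂O]₁)^n
Step 2: rate₂/rate₁ = 2.5850e-01/1.4570e-01 = 1.774
Step 3: [N₂O]₂/[N₂O]₁ = 0.55/0.31 = 1.774
Step 4: n = ln(1.774)/ln(1.774) = 1.00 ≈ 1
Step 5: The reaction is first order in N₂O.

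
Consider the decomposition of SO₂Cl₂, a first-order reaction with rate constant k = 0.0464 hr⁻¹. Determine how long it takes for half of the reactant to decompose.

14.94 hr

Step 1: For a first-order reaction, t₁/₂ = ln(2)/k
Step 2: t₁/₂ = ln(2)/0.0464
Step 3: t₁/₂ = 0.6931/0.0464 = 14.94 hr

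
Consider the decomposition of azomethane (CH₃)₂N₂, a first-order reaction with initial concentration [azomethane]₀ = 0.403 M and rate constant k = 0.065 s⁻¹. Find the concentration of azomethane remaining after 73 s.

0.003504 M

Step 1: For a first-order reaction: [azomethane] = [azomethane]₀ × e^(-kt)
Step 2: [azomethane] = 0.403 × e^(-0.065 × 73)
Step 3: [azomethane] = 0.403 × e^(-4.745)
Step 4: [azomethane] = 0.403 × 0.00869506 = 0.003504 M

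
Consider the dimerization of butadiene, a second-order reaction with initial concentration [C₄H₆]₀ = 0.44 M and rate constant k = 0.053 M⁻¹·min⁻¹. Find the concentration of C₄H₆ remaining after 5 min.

0.3941 M

Step 1: For a second-order reaction: 1/[C₄H₆] = 1/[C₄H₆]₀ + kt
Step 2: 1/[C₄H₆] = 1/0.44 + 0.053 × 5
Step 3: 1/[C₄H₆] = 2.273 + 0.265 = 2.538
Step 4: [C₄H₆] = 1/2.538 = 0.3941 M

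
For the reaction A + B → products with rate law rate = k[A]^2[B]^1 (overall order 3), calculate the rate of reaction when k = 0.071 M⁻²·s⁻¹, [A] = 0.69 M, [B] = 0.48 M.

0.01623 M/s

Step 1: The rate law is rate = k[A]^2[B]^1, overall order = 2+1 = 3
Step 2: Substitute values: rate = 0.071 × (0.69)^2 × (0.48)^1
Step 3: rate = 0.071 × 0.4761 × 0.48 = 0.0162255 M/s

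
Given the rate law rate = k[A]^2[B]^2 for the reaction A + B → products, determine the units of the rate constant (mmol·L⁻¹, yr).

(mmol·L⁻¹)⁻³·yr⁻¹

Step 1: Overall order = 2 + 2 = 4.
Step 2: rate has units mmol·L⁻¹·yr⁻¹; [A]^2[B]^2 has units (mmol·L⁻¹)^4.
Step 3: k = rate/([A]^2[B]^2), so units of k = (mmol·L⁻¹)^(1-4)·yr⁻¹ = (mmol·L⁻¹)⁻³·yr⁻¹.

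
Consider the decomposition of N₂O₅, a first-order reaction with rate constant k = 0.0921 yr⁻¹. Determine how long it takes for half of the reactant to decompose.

7.526 yr

Step 1: For a first-order reaction, t₁/₂ = ln(2)/k
Step 2: t₁/₂ = ln(2)/0.0921
Step 3: t₁/₂ = 0.6931/0.0921 = 7.526 yr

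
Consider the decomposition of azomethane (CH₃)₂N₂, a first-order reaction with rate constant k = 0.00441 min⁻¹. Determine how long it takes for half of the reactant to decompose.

157.2 min

Step 1: For a first-order reaction, t₁/₂ = ln(2)/k
Step 2: t₁/₂ = ln(2)/0.00441
Step 3: t₁/₂ = 0.6931/0.00441 = 157.2 min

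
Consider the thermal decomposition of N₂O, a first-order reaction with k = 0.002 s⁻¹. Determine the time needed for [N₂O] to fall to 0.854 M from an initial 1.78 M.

367.2 s

Step 1: For first-order: t = ln([N₂O]₀/[N₂O])/k
Step 2: t = ln(1.78/0.854)/0.002
Step 3: t = ln(2.084)/0.002
Step 4: t = 0.7344/0.002 = 367.2 s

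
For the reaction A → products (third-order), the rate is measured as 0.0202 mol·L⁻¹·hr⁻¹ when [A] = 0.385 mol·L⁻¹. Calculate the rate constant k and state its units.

0.354 (mol·L⁻¹)⁻²·hr⁻¹

Step 1: rate = k[A]^3, so k = rate / [A]^3.
Step 2: k = 0.0202 / (0.385)^3 = 0.0202 / 0.05707.
Step 3: k = 0.354 (mol·L⁻¹)⁻²·hr⁻¹.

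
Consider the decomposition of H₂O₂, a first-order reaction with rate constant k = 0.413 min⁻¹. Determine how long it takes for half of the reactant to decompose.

1.678 min

Step 1: For a first-order reaction, t₁/₂ = ln(2)/k
Step 2: t₁/₂ = ln(2)/0.413
Step 3: t₁/₂ = 0.6931/0.413 = 1.678 min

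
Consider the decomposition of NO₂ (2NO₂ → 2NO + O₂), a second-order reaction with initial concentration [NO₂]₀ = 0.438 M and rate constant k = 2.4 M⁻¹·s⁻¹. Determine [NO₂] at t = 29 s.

0.01391 M

Step 1: For a second-order reaction: 1/[NO₂] = 1/[NO₂]₀ + kt
Step 2: 1/[NO₂] = 1/0.438 + 2.4 × 29
Step 3: 1/[NO₂] = 2.283 + 69.6 = 71.88
Step 4: [NO₂] = 1/71.88 = 0.01391 M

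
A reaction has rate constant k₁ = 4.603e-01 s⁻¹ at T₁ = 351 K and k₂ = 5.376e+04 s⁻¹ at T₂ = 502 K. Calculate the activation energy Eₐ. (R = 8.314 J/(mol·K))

113.2 kJ/mol

Step 1: Use the two-temperature Arrhenius form: ln(k₂/k₁) = -Eₐ/R × (1/T₂ - 1/T₁)
Step 2: ln(k₂/k₁) = ln(5.376e+04/4.603e-01) = ln(116793) = 11.6682
Step 3: 1/T₂ - 1/T₁ = 1/502 - 1/351 = -8.569710e-04 K⁻¹
Step 4: Eₐ = -R × ln(k₂/k₁) / (1/T₂ - 1/T₁) = -8.314 × 11.6682 / -8.569710e-04
Step 5: Eₐ = 1.1320e+05 J/mol = 113.2 kJ/mol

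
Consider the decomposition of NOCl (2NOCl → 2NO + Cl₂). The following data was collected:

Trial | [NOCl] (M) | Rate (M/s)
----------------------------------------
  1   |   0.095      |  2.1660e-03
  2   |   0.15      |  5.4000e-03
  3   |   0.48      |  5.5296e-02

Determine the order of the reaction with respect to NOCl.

second order (2)

Step 1: Compare trials to find order n where rate₂/rate₁ = ([NOCl]₂/[NOCl]₁)^n
Step 2: rate₂/rate₁ = 5.4000e-03/2.1660e-03 = 2.493
Step 3: [NOCl]₂/[NOCl]₁ = 0.15/0.095 = 1.579
Step 4: n = ln(2.493)/ln(1.579) = 2.00 ≈ 2
Step 5: The reaction is second order in NOCl.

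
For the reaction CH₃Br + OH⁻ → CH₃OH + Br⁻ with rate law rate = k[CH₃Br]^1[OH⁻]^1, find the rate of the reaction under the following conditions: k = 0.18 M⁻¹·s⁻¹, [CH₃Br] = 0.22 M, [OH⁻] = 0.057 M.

0.002257 M/s

Step 1: The rate law is rate = k[CH₃Br]^1[OH⁻]^1
Step 2: Substitute: rate = 0.18 × (0.22)^1 × (0.057)^1
Step 3: rate = 0.18 × 0.22 × 0.057 = 0.0022572 M/s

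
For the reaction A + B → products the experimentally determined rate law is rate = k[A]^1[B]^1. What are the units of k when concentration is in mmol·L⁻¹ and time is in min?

(mmol·L⁻¹)⁻¹·min⁻¹

Step 1: Overall order = 1 + 1 = 2.
Step 2: rate has units mmol·L⁻¹·min⁻¹; [A]^1[B]^1 has units (mmol·L⁻¹)^2.
Step 3: k = rate/([A]^1[B]^1), so units of k = (mmol·L⁻¹)^(1-2)·min⁻¹ = (mmol·L⁻¹)⁻¹·min⁻¹.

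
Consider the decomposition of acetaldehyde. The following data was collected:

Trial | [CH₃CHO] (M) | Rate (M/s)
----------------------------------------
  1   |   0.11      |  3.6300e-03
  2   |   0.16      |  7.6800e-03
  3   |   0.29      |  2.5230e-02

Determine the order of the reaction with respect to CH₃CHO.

second order (2)

Step 1: Compare trials to find order n where rate₂/rate₁ = ([CH₃CHO]₂/[CH₃CHO]₁)^n
Step 2: rate₂/rate₁ = 7.6800e-03/3.6300e-03 = 2.116
Step 3: [CH₃CHO]₂/[CH₃CHO]₁ = 0.16/0.11 = 1.455
Step 4: n = ln(2.116)/ln(1.455) = 2.00 ≈ 2
Step 5: The reaction is second order in CH₃CHO.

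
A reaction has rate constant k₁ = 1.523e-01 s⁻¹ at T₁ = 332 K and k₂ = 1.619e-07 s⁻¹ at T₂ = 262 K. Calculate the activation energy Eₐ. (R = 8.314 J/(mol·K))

142.1 kJ/mol

Step 1: Use the two-temperature Arrhenius form: ln(k₂/k₁) = -Eₐ/R × (1/T₂ - 1/T₁)
Step 2: ln(k₂/k₁) = ln(1.619e-07/1.523e-01) = ln(1.06303e-06) = -13.7544
Step 3: 1/T₂ - 1/T₁ = 1/262 - 1/332 = 8.047457e-04 K⁻¹
Step 4: Eₐ = -R × ln(k₂/k₁) / (1/T₂ - 1/T₁) = -8.314 × -13.7544 / 8.047457e-04
Step 5: Eₐ = 1.4210e+05 J/mol = 142.1 kJ/mol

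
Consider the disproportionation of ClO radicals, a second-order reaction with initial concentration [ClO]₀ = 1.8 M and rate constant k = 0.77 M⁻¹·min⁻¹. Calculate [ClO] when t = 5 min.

0.227 M

Step 1: For a second-order reaction: 1/[ClO] = 1/[ClO]₀ + kt
Step 2: 1/[ClO] = 1/1.8 + 0.77 × 5
Step 3: 1/[ClO] = 0.5556 + 3.85 = 4.406
Step 4: [ClO] = 1/4.406 = 0.227 M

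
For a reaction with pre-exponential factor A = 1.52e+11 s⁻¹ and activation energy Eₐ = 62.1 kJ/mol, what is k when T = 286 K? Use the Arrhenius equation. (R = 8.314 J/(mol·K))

6.91e-01 s⁻¹

Step 1: Use the Arrhenius equation: k = A × exp(-Eₐ/RT)
Step 2: Convert Eₐ to J/mol: 62.1 kJ/mol = 62100 J/mol
Step 3: Calculate the exponent: -Eₐ/(RT) = -62100/(8.314 × 286) = -26.11653
Step 4: k = 1.52e+11 × exp(-26.11653)
Step 5: k = 1.52e+11 × 4.54711e-12 = 6.9116e-01 s⁻¹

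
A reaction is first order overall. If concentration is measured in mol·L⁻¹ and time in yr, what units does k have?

yr⁻¹

Step 1: For overall order n, rate = k × (concentration)^n.
Step 2: Rate has units mol·L⁻¹·yr⁻¹; concentration term has units (mol·L⁻¹)^1.
Step 3: k = rate / (concentration)^n, so units of k = (mol·L⁻¹)^(1-1)·yr⁻¹ = yr⁻¹.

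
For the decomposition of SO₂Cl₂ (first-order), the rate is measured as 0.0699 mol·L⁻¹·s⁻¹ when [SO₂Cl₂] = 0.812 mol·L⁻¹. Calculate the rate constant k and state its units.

0.08608 s⁻¹

Step 1: rate = k[SO₂Cl₂]^1, so k = rate / [SO₂Cl₂]^1.
Step 2: k = 0.0699 / (0.812)^1 = 0.0699 / 0.812.
Step 3: k = 0.08608 s⁻¹.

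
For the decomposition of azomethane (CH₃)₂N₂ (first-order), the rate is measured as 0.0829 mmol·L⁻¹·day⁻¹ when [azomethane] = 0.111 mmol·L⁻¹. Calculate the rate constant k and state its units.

0.7468 day⁻¹

Step 1: rate = k[azomethane]^1, so k = rate / [azomethane]^1.
Step 2: k = 0.0829 / (0.111)^1 = 0.0829 / 0.111.
Step 3: k = 0.7468 day⁻¹.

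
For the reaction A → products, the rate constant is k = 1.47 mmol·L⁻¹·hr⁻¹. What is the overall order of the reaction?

zeroth order (0)

Step 1: The units of k for an nth-order reaction are (concentration)^(1-n)·(time)⁻¹.
Step 2: Here k has units mmol·L⁻¹·hr⁻¹, so the concentration exponent is 1.
Step 3: 1 - n = 1 ⇒ n = 0. The reaction is zeroth order.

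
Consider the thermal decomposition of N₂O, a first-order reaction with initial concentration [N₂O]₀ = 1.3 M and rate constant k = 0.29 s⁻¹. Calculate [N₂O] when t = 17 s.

0.009394 M

Step 1: For a first-order reaction: [N₂O] = [N₂O]₀ × e^(-kt)
Step 2: [N₂O] = 1.3 × e^(-0.29 × 17)
Step 3: [N₂O] = 1.3 × e^(-4.93)
Step 4: [N₂O] = 1.3 × 0.0072265 = 0.009394 M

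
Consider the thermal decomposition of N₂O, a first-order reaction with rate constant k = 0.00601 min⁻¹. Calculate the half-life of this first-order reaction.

115.3 min

Step 1: For a first-order reaction, t₁/₂ = ln(2)/k
Step 2: t₁/₂ = ln(2)/0.00601
Step 3: t₁/₂ = 0.6931/0.00601 = 115.3 min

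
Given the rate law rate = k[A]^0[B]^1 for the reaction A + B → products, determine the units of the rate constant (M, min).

min⁻¹

Step 1: Overall order = 0 + 1 = 1.
Step 2: rate has units M·min⁻¹; [A]^0[B]^1 has units M^1.
Step 3: k = rate/([A]^0[B]^1), so units of k = M^(1-1)·min⁻¹ = min⁻¹.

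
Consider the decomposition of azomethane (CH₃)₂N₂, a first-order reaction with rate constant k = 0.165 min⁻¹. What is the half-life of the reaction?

4.201 min

Step 1: For a first-order reaction, t₁/₂ = ln(2)/k
Step 2: t₁/₂ = ln(2)/0.165
Step 3: t₁/₂ = 0.6931/0.165 = 4.201 min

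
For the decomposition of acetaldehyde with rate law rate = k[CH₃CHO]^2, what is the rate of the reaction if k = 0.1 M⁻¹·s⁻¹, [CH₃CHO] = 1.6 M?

0.256 M/s

Step 1: Identify the rate law: rate = k[CH₃CHO]^2
Step 2: Substitute values: rate = 0.1 × (1.6)^2
Step 3: Calculate: rate = 0.1 × 2.56 = 0.256 M/s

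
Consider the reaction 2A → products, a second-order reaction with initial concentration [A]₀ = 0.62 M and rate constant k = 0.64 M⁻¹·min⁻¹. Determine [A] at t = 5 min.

0.2078 M

Step 1: For a second-order reaction: 1/[A] = 1/[A]₀ + kt
Step 2: 1/[A] = 1/0.62 + 0.64 × 5
Step 3: 1/[A] = 1.613 + 3.2 = 4.813
Step 4: [A] = 1/4.813 = 0.2078 M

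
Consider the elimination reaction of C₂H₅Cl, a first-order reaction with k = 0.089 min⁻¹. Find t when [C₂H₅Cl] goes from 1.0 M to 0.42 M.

9.747 min

Step 1: For first-order: t = ln([C₂H₅Cl]₀/[C₂H₅Cl])/k
Step 2: t = ln(1.0/0.42)/0.089
Step 3: t = ln(2.381)/0.089
Step 4: t = 0.8675/0.089 = 9.747 min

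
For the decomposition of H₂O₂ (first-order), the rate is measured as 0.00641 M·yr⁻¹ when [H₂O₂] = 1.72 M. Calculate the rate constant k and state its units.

0.003727 yr⁻¹

Step 1: rate = k[H₂O₂]^1, so k = rate / [H₂O₂]^1.
Step 2: k = 0.00641 / (1.72)^1 = 0.00641 / 1.72.
Step 3: k = 0.003727 yr⁻¹.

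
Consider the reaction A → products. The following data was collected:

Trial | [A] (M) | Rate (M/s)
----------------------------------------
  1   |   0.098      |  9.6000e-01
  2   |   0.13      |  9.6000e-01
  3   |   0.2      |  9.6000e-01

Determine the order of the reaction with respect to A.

zeroth order (0)

Step 1: Compare trials - when concentration changes, rate stays constant.
Step 2: rate₂/rate₁ = 9.6000e-01/9.6000e-01 = 1
Step 3: [A]₂/[A]₁ = 0.13/0.098 = 1.327
Step 4: Since rate ratio ≈ (conc ratio)^0, the reaction is zeroth order.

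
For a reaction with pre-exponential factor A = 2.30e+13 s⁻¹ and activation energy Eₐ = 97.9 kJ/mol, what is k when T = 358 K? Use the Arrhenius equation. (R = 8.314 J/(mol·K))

1.19e-01 s⁻¹

Step 1: Use the Arrhenius equation: k = A × exp(-Eₐ/RT)
Step 2: Convert Eₐ to J/mol: 97.9 kJ/mol = 97900 J/mol
Step 3: Calculate the exponent: -Eₐ/(RT) = -97900/(8.314 × 358) = -32.89195
Step 4: k = 2.30e+13 × exp(-32.89195)
Step 5: k = 2.30e+13 × 5.19048e-15 = 1.1938e-01 s⁻¹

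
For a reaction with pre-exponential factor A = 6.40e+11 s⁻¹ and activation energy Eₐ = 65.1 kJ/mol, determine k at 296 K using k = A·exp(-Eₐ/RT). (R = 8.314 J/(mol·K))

2.08e+00 s⁻¹

Step 1: Use the Arrhenius equation: k = A × exp(-Eₐ/RT)
Step 2: Convert Eₐ to J/mol: 65.1 kJ/mol = 65100 J/mol
Step 3: Calculate the exponent: -Eₐ/(RT) = -65100/(8.314 × 296) = -26.45326
Step 4: k = 6.40e+11 × exp(-26.45326)
Step 5: k = 6.40e+11 × 3.24710e-12 = 2.0781e+00 s⁻¹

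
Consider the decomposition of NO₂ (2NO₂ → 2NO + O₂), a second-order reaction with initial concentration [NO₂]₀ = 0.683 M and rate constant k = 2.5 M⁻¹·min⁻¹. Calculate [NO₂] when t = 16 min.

0.02412 M

Step 1: For a second-order reaction: 1/[NO₂] = 1/[NO₂]₀ + kt
Step 2: 1/[NO₂] = 1/0.683 + 2.5 × 16
Step 3: 1/[NO₂] = 1.464 + 40 = 41.46
Step 4: [NO₂] = 1/41.46 = 0.02412 M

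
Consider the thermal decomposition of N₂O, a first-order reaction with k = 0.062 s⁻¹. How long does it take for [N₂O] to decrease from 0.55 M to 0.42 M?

4.349 s

Step 1: For first-order: t = ln([N₂O]₀/[N₂O])/k
Step 2: t = ln(0.55/0.42)/0.062
Step 3: t = ln(1.31)/0.062
Step 4: t = 0.2697/0.062 = 4.349 s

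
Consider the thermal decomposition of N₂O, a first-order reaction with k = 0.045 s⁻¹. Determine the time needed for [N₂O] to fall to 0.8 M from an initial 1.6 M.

15.4 s

Step 1: For first-order: t = ln([N₂O]₀/[N₂O])/k
Step 2: t = ln(1.6/0.8)/0.045
Step 3: t = ln(2)/0.045
Step 4: t = 0.6931/0.045 = 15.4 s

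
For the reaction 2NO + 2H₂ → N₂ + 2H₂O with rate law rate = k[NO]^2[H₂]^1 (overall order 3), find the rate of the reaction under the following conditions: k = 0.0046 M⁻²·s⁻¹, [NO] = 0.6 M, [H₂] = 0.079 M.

0.0001308 M/s

Step 1: The rate law is rate = k[NO]^2[H₂]^1, overall order = 2+1 = 3
Step 2: Substitute values: rate = 0.0046 × (0.6)^2 × (0.079)^1
Step 3: rate = 0.0046 × 0.36 × 0.079 = 0.000130824 M/s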